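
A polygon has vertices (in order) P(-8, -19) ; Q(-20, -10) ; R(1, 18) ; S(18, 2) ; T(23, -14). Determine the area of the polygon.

909.5

Apply Gauss's area formula: 2A = Σ (x_i·y_{i+1} − x_{i+1}·y_i), indices taken mod 5.
Σ = (-300) + (-350) + (-322) + (-298) + (-549) = -1819
Area = |Σ|/2 = 909.5.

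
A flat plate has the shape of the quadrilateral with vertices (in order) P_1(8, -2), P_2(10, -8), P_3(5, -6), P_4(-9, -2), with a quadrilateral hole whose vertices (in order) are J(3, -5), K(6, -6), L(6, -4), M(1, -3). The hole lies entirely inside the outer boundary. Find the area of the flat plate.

Outer boundary:
Σ = (-44) + (-20) + (-64) + (34) = -94
Area = |Σ|/2 = 47.
Hole:
Apply the surveyor's formula: 2A = Σ (x_i·y_{i+1} − x_{i+1}·y_i), indices taken mod 4.
J→K: (3)(-6) − (6)(-5) = 12
K→L: (6)(-4) − (6)(-6) = 12
L→M: (6)(-3) − (1)(-4) = -14
M→J: (1)(-5) − (3)(-3) = 4
Σ = 14
Area = |Σ|/2 = 7.
Net area = 47 − 7 = 40.

40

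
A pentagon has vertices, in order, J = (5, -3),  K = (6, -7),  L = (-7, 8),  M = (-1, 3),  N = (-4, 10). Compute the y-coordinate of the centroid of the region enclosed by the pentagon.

214/201

Apply Gauss's area formula. First the cross-terms c_i = x_i·y_{i+1} − x_{i+1}·y_i:
  -17, -1, -13, 2, -38  ⇒  2A = -67, A = -33.5.
Then Σ (y_i + y_{i+1})·c_i = -214, so ȳ = -214 / (6·(-33.5)) = 214/201.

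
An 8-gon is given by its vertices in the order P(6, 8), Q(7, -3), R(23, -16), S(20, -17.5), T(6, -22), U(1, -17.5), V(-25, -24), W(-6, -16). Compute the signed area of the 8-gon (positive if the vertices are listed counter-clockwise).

Σ = (-74) + (-43) + (-82.5) + (-335) + (-83) + (-461.5) + (256) + (48) = -775
Signed area = Σ/2 = -387.5 (negative ⇒ clockwise traversal).

-387.5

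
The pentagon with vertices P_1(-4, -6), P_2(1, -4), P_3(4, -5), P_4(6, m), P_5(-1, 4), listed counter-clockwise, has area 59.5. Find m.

2

The doubled signed area Σ (x_i y_{i+1} − x_{i+1} y_i) is linear in m.
With m=0 it equals 109; the coefficient of m is 5 (from the two edges through P_4).
So 5·m + 109 = 2·59.5 = 119 ⇒ m = 2.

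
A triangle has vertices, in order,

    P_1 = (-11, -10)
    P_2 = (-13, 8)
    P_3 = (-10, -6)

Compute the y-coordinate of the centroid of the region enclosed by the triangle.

Apply the shoelace (surveyor's) formula. First the cross-terms c_i = x_i·y_{i+1} − x_{i+1}·y_i:
  -218, 158, 34  ⇒  2A = -26, A = -13.
Then Σ (y_i + y_{i+1})·c_i = 208, so ȳ = 208 / (6·(-13)) = -8/3.

-8/3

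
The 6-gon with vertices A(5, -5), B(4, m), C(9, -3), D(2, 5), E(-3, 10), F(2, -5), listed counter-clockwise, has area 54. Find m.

Write out the shoelace sum; only the two edges meeting at B involve m:
2·Area = [(5·m − 4·(-5)) + (4·(-3) − 9·m)] + 96
       = -4·m + 104 = 108
⇒ m = -1.

-1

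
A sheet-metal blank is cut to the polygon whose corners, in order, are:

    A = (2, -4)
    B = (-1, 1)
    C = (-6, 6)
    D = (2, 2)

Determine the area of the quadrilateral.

19

Apply the shoelace formula: 2A = Σ (x_i·y_{i+1} − x_{i+1}·y_i), indices taken mod 4.
A→B: (2)(1) − (-1)(-4) = -2
B→C: (-1)(6) − (-6)(1) = 0
C→D: (-6)(2) − (2)(6) = -24
D→A: (2)(-4) − (2)(2) = -12
Σ = -38
Area = |Σ|/2 = 19.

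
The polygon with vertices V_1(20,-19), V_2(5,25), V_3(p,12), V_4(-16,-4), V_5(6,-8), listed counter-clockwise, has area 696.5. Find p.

Write out the shoelace sum; only the two edges meeting at V_3 involve p:
2·Area = [(5·12 − p·25) + (p·(-4) − (-16)·12)] + 793
       = -29·p + 1045 = 1393
⇒ p = -12.

-12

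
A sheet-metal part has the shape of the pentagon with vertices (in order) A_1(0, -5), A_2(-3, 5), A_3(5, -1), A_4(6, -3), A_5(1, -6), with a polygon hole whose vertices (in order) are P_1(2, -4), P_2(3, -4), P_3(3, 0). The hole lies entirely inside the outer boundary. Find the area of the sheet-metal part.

Outer boundary:
Apply the shoelace (surveyor's) formula: 2A = Σ (x_i·y_{i+1} − x_{i+1}·y_i), indices taken mod 5.
Cross-terms: -15, -22, -9, -33, -5  ⇒  Σ = -84
Area = |Σ|/2 = 42.
Hole:
P_1→P_2: (2)(-4) − (3)(-4) = 4
P_2→P_3: (3)(0) − (3)(-4) = 12
P_3→P_1: (3)(-4) − (2)(0) = -12
Σ = 4
Area = |Σ|/2 = 2.
Net area = 42 − 2 = 40.

40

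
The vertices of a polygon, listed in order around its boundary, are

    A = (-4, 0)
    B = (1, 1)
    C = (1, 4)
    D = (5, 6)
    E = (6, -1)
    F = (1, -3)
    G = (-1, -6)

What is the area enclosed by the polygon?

Apply Gauss's area formula: 2A = Σ (x_i·y_{i+1} − x_{i+1}·y_i), indices taken mod 7.
Σ = (-4) + (3) + (-14) + (-41) + (-17) + (-9) + (-24) = -106
Area = |Σ|/2 = 53.

53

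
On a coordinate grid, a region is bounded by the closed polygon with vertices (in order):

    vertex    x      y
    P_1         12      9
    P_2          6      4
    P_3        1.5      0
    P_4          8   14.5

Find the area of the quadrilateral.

46.125

Σ = (-6) + (-6) + (21.75) + (-102) = -92.25
Area = |Σ|/2 = 46.125.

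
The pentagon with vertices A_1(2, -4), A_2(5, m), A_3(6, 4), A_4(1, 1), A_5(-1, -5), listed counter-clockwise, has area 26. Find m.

0

Write out the shoelace sum; only the two edges meeting at A_2 involve m:
2·Area = [(2·m − 5·(-4)) + (5·4 − 6·m)] + 12
       = -4·m + 52 = 52
⇒ m = 0.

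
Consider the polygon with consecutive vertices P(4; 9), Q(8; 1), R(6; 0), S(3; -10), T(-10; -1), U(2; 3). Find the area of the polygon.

129.5

Cross-terms: -68, -6, -60, -103, -28, 6  ⇒  Σ = -259
Area = |Σ|/2 = 129.5.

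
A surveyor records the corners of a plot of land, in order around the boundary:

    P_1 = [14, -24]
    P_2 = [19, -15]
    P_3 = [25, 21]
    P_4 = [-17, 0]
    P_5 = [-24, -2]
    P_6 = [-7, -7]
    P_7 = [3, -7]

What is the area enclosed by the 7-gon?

830.5

Apply Gauss's area formula: 2A = Σ (x_i·y_{i+1} − x_{i+1}·y_i), indices taken mod 7.
Σ = (246) + (774) + (357) + (34) + (154) + (70) + (26) = 1661
Area = |Σ|/2 = 830.5.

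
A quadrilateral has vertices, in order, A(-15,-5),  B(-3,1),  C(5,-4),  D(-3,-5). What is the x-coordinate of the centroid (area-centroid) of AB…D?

-13/3

Apply the shoelace (surveyor's) formula. First the cross-terms c_i = x_i·y_{i+1} − x_{i+1}·y_i:
  -30, 7, -37, -60  ⇒  2A = -120, A = -60.
Then Σ (x_i + x_{i+1})·c_i = 1560, so x̄ = 1560 / (6·(-60)) = -13/3.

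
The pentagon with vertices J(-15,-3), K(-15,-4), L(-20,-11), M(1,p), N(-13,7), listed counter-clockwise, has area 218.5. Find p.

The doubled signed area Σ (x_i y_{i+1} − x_{i+1} y_i) is linear in p.
With p=0 it equals 262; the coefficient of p is -7 (from the two edges through M).
So -7·p + 262 = 2·218.5 = 437 ⇒ p = -25.

-25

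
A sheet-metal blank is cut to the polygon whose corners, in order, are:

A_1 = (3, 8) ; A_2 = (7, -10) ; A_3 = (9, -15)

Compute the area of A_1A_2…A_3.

8

Cross-terms: -86, -15, 117  ⇒  Σ = 16
Area = |Σ|/2 = 8.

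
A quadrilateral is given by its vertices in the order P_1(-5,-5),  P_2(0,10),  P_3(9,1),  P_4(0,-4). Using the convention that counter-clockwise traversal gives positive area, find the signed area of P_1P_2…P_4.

Σ = (-50) + (-90) + (-36) + (-20) = -196
Signed area = Σ/2 = -98 (negative ⇒ clockwise traversal).

-98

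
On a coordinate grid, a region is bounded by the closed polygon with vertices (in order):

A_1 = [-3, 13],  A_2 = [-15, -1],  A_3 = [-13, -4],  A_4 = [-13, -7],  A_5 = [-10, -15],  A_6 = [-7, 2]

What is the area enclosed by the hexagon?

Σ = (198) + (47) + (39) + (125) + (-125) + (-85) = 199
Area = |Σ|/2 = 99.5.

99.5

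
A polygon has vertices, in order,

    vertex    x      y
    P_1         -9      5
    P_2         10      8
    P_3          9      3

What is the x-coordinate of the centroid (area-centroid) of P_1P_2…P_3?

Apply the shoelace (surveyor's) formula. First the cross-terms c_i = x_i·y_{i+1} − x_{i+1}·y_i:
  -122, -42, 72  ⇒  2A = -92, A = -46.
Then Σ (x_i + x_{i+1})·c_i = -920, so x̄ = -920 / (6·(-46)) = 10/3.

10/3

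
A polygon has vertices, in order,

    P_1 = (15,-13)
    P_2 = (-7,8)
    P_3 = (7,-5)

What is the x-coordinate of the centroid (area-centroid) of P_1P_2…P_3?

5

Apply the surveyor's formula. First the cross-terms c_i = x_i·y_{i+1} − x_{i+1}·y_i:
  29, -21, -16  ⇒  2A = -8, A = -4.
Then Σ (x_i + x_{i+1})·c_i = -120, so x̄ = -120 / (6·(-4)) = 5.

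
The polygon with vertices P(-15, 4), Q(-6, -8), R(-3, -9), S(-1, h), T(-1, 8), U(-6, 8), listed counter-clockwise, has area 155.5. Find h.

-9

Write out the shoelace sum; only the two edges meeting at S involve h:
2·Area = [((-3)·h − (-1)·(-9)) + ((-1)·8 − (-1)·h)] + 310
       = -2·h + 293 = 311
⇒ h = -9.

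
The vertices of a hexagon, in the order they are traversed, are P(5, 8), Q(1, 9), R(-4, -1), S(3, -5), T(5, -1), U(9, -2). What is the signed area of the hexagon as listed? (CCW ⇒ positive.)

Apply the shoelace (surveyor's) formula: 2A = Σ (x_i·y_{i+1} − x_{i+1}·y_i), indices taken mod 6.
Cross-terms: 37, 35, 23, 22, -1, 82  ⇒  Σ = 198
Signed area = Σ/2 = 99 (positive ⇒ counter-clockwise traversal).

99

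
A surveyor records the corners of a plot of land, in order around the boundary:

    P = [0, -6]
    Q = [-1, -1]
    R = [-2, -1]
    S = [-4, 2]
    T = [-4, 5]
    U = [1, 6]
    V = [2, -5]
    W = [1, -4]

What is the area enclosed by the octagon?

Apply the shoelace formula: 2A = Σ (x_i·y_{i+1} − x_{i+1}·y_i), indices taken mod 8.
P→Q: (0)(-1) − (-1)(-6) = -6
Q→R: (-1)(-1) − (-2)(-1) = -1
R→S: (-2)(2) − (-4)(-1) = -8
S→T: (-4)(5) − (-4)(2) = -12
T→U: (-4)(6) − (1)(5) = -29
U→V: (1)(-5) − (2)(6) = -17
V→W: (2)(-4) − (1)(-5) = -3
W→P: (1)(-6) − (0)(-4) = -6
Σ = -82
Area = |Σ|/2 = 41.

41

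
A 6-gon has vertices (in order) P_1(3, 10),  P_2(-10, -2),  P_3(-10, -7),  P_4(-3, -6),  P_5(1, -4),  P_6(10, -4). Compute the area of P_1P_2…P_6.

Apply Gauss's area formula: 2A = Σ (x_i·y_{i+1} − x_{i+1}·y_i), indices taken mod 6.
Σ = (94) + (50) + (39) + (18) + (36) + (112) = 349
Area = |Σ|/2 = 174.5.

174.5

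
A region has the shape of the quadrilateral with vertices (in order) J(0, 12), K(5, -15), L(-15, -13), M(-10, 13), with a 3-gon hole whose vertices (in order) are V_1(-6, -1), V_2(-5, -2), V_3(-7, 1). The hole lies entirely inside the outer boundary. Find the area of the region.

397

Outer boundary:
Apply the surveyor's formula: 2A = Σ (x_i·y_{i+1} − x_{i+1}·y_i), indices taken mod 4.
Σ = (-60) + (-290) + (-325) + (-120) = -795
Area = |Σ|/2 = 397.5.
Hole:
Σ = (7) + (-19) + (13) = 1
Area = |Σ|/2 = 0.5.
Net area = 397.5 − 0.5 = 397.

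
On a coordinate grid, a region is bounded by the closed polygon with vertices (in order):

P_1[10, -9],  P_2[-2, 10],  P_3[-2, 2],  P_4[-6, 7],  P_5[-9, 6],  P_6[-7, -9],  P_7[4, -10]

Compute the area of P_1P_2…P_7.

Cross-terms: 82, 16, -2, 27, 123, 106, 64  ⇒  Σ = 416
Area = |Σ|/2 = 208.

208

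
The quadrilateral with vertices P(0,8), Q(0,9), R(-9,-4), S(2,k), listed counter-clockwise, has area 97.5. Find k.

The doubled signed area Σ (x_i y_{i+1} − x_{i+1} y_i) is linear in k.
With k=0 it equals 105; the coefficient of k is -9 (from the two edges through S).
So -9·k + 105 = 2·97.5 = 195 ⇒ k = -10.

-10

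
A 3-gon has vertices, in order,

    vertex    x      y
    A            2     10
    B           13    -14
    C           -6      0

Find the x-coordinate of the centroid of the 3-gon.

3

Apply the shoelace formula. First the cross-terms c_i = x_i·y_{i+1} − x_{i+1}·y_i:
  -158, -84, -60  ⇒  2A = -302, A = -151.
Then Σ (x_i + x_{i+1})·c_i = -2718, so x̄ = -2718 / (6·(-151)) = 3.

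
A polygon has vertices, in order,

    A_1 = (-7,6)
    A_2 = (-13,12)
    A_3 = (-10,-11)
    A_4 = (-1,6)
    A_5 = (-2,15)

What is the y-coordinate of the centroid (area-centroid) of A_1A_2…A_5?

200/69

Apply the shoelace (surveyor's) formula. First the cross-terms c_i = x_i·y_{i+1} − x_{i+1}·y_i:
  -6, 263, -71, -3, 93  ⇒  2A = 276, A = 138.
Then Σ (y_i + y_{i+1})·c_i = 2400, so ȳ = 2400 / (6·138) = 200/69.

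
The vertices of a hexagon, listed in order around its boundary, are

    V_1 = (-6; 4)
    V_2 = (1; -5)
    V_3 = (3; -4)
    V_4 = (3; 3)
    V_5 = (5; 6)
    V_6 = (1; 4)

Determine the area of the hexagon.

Apply the shoelace (surveyor's) formula: 2A = Σ (x_i·y_{i+1} − x_{i+1}·y_i), indices taken mod 6.
Σ = (26) + (11) + (21) + (3) + (14) + (28) = 103
Area = |Σ|/2 = 51.5.

51.5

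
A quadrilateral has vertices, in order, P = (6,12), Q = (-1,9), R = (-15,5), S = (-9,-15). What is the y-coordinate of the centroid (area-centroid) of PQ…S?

5/12

Apply Gauss's area formula. First the cross-terms c_i = x_i·y_{i+1} − x_{i+1}·y_i:
  66, 130, 270, -18  ⇒  2A = 448, A = 224.
Then Σ (y_i + y_{i+1})·c_i = 560, so ȳ = 560 / (6·224) = 5/12.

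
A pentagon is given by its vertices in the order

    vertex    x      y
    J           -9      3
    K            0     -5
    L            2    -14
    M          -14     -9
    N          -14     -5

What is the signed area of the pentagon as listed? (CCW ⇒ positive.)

-151

J→K: (-9)(-5) − (0)(3) = 45
K→L: (0)(-14) − (2)(-5) = 10
L→M: (2)(-9) − (-14)(-14) = -214
M→N: (-14)(-5) − (-14)(-9) = -56
N→J: (-14)(3) − (-9)(-5) = -87
Σ = -302
Signed area = Σ/2 = -151 (negative ⇒ clockwise traversal).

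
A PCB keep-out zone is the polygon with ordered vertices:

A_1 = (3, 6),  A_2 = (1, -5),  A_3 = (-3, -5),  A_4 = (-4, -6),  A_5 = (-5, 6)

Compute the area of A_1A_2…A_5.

Σ = (-21) + (-20) + (-2) + (-54) + (-48) = -145
Area = |Σ|/2 = 72.5.

72.5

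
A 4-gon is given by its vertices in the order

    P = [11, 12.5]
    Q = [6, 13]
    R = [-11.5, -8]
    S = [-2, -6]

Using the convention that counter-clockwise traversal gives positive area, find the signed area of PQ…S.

Apply the surveyor's formula: 2A = Σ (x_i·y_{i+1} − x_{i+1}·y_i), indices taken mod 4.
Σ = (68) + (101.5) + (53) + (41) = 263.5
Signed area = Σ/2 = 131.75 (positive ⇒ counter-clockwise traversal).

131.75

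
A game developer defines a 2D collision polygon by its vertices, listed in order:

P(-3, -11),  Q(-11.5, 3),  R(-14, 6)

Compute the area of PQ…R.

4.75

Σ = (-135.5) + (-27) + (172) = 9.5
Area = |Σ|/2 = 4.75.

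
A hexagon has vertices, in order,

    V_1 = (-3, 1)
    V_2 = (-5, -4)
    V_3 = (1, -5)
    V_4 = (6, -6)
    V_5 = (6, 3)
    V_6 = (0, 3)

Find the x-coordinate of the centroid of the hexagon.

215/151

Apply the shoelace formula. First the cross-terms c_i = x_i·y_{i+1} − x_{i+1}·y_i:
  17, 29, 24, 54, 18, 9  ⇒  2A = 151, A = 75.5.
Then Σ (x_i + x_{i+1})·c_i = 645, so x̄ = 645 / (6·75.5) = 215/151.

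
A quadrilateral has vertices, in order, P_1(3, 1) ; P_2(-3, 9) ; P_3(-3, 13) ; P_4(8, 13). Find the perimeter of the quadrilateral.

38

|P_1P_2| = √((-6)² + (8)²) = √100 = 10
|P_2P_3| = √((0)² + (4)²) = √16 = 4
|P_3P_4| = √((11)² + (0)²) = √121 = 11
|P_4P_1| = √((-5)² + (-12)²) = √169 = 13
Perimeter = 10 + 4 + 11 + 13 = 38.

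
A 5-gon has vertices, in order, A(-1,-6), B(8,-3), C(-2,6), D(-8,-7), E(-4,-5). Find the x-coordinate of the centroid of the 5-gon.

Apply the shoelace (surveyor's) formula. First the cross-terms c_i = x_i·y_{i+1} − x_{i+1}·y_i:
  51, 42, 62, 12, 19  ⇒  2A = 186, A = 93.
Then Σ (x_i + x_{i+1})·c_i = -250, so x̄ = -250 / (6·93) = -125/279.

-125/279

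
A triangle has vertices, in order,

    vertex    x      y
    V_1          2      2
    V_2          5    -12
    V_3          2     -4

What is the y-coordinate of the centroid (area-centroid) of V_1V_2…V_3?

Apply the shoelace (surveyor's) formula. First the cross-terms c_i = x_i·y_{i+1} − x_{i+1}·y_i:
  -34, 4, 12  ⇒  2A = -18, A = -9.
Then Σ (y_i + y_{i+1})·c_i = 252, so ȳ = 252 / (6·(-9)) = -14/3.

-14/3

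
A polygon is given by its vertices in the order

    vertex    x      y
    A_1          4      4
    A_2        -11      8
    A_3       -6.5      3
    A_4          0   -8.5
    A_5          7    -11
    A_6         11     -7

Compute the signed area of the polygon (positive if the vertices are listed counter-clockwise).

176.875

Apply the shoelace formula: 2A = Σ (x_i·y_{i+1} − x_{i+1}·y_i), indices taken mod 6.
Cross-terms: 76, 19, 55.25, 59.5, 72, 72  ⇒  Σ = 353.75
Signed area = Σ/2 = 176.875 (positive ⇒ counter-clockwise traversal).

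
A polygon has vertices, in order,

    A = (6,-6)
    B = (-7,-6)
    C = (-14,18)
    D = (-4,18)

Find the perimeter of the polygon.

|AB| = √((-13)² + (0)²) = √169 = 13
|BC| = √((-7)² + (24)²) = √625 = 25
|CD| = √((10)² + (0)²) = √100 = 10
|DA| = √((10)² + (-24)²) = √676 = 26
Perimeter = 13 + 25 + 10 + 26 = 74.

74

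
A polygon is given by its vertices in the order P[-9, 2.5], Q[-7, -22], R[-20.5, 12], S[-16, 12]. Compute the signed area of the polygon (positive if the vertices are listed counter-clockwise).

Σ = (215.5) + (-535) + (-54) + (68) = -305.5
Signed area = Σ/2 = -152.75 (negative ⇒ clockwise traversal).

-152.75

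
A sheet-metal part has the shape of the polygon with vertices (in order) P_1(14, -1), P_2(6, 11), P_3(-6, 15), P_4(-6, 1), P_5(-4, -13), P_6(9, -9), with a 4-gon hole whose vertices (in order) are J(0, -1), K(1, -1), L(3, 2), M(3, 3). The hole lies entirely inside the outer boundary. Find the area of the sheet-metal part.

Outer boundary:
Apply the surveyor's formula: 2A = Σ (x_i·y_{i+1} − x_{i+1}·y_i), indices taken mod 6.
P_1→P_2: (14)(11) − (6)(-1) = 160
P_2→P_3: (6)(15) − (-6)(11) = 156
P_3→P_4: (-6)(1) − (-6)(15) = 84
P_4→P_5: (-6)(-13) − (-4)(1) = 82
P_5→P_6: (-4)(-9) − (9)(-13) = 153
P_6→P_1: (9)(-1) − (14)(-9) = 117
Σ = 752
Area = |Σ|/2 = 376.
Hole:
Cross-terms: 1, 5, 3, -3  ⇒  Σ = 6
Area = |Σ|/2 = 3.
Net area = 376 − 3 = 373.

373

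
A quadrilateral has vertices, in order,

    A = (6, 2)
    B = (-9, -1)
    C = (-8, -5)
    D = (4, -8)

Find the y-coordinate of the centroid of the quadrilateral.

-26/9

Apply Gauss's area formula. First the cross-terms c_i = x_i·y_{i+1} − x_{i+1}·y_i:
  12, 37, 84, 56  ⇒  2A = 189, A = 94.5.
Then Σ (y_i + y_{i+1})·c_i = -1638, so ȳ = -1638 / (6·94.5) = -26/9.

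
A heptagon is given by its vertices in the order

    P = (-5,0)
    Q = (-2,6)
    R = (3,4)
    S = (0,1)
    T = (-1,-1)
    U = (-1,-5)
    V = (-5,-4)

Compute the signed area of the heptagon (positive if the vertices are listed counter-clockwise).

Apply Gauss's area formula: 2A = Σ (x_i·y_{i+1} − x_{i+1}·y_i), indices taken mod 7.
P→Q: (-5)(6) − (-2)(0) = -30
Q→R: (-2)(4) − (3)(6) = -26
R→S: (3)(1) − (0)(4) = 3
S→T: (0)(-1) − (-1)(1) = 1
T→U: (-1)(-5) − (-1)(-1) = 4
U→V: (-1)(-4) − (-5)(-5) = -21
V→P: (-5)(0) − (-5)(-4) = -20
Σ = -89
Signed area = Σ/2 = -44.5 (negative ⇒ clockwise traversal).

-44.5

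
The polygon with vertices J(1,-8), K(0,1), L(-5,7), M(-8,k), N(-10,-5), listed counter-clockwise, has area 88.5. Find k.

Write out the shoelace sum; only the two edges meeting at M involve k:
2·Area = [((-5)·k − (-8)·7) + ((-8)·(-5) − (-10)·k)] + 91
       = 5·k + 187 = 177
⇒ k = -2.

-2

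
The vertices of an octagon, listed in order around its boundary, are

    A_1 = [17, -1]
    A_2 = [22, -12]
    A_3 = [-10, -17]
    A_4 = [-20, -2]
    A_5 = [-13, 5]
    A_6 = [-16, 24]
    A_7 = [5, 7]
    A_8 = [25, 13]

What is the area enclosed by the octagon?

Apply Gauss's area formula: 2A = Σ (x_i·y_{i+1} − x_{i+1}·y_i), indices taken mod 8.
Σ = (-182) + (-494) + (-320) + (-126) + (-232) + (-232) + (-110) + (-246) = -1942
Area = |Σ|/2 = 971.

971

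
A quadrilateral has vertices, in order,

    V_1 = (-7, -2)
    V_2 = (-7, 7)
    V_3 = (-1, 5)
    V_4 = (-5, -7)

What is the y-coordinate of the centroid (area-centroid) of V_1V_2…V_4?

26/21

Apply Gauss's area formula. First the cross-terms c_i = x_i·y_{i+1} − x_{i+1}·y_i:
  -63, -28, 32, -39  ⇒  2A = -98, A = -49.
Then Σ (y_i + y_{i+1})·c_i = -364, so ȳ = -364 / (6·(-49)) = 26/21.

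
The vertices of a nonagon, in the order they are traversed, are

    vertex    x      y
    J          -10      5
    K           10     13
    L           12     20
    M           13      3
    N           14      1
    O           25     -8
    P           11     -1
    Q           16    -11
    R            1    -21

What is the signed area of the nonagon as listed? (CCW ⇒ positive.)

-549

Cross-terms: -180, 44, -224, -29, -137, 63, -105, -325, -205  ⇒  Σ = -1098
Signed area = Σ/2 = -549 (negative ⇒ clockwise traversal).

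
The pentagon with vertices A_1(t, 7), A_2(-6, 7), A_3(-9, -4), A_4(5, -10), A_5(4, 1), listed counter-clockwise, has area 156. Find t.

0

The doubled signed area Σ (x_i y_{i+1} − x_{i+1} y_i) is linear in t.
With t=0 it equals 312; the coefficient of t is 6 (from the two edges through A_1).
So 6·t + 312 = 2·156 = 312 ⇒ t = 0.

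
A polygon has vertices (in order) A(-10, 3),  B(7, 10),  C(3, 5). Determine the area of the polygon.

28.5

Cross-terms: -121, 5, 59  ⇒  Σ = -57
Area = |Σ|/2 = 28.5.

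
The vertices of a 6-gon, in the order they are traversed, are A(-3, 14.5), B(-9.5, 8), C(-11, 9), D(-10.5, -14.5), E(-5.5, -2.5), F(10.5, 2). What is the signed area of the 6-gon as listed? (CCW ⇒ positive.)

Apply the surveyor's formula: 2A = Σ (x_i·y_{i+1} − x_{i+1}·y_i), indices taken mod 6.
A→B: (-3)(8) − (-9.5)(14.5) = 113.75
B→C: (-9.5)(9) − (-11)(8) = 2.5
C→D: (-11)(-14.5) − (-10.5)(9) = 254
D→E: (-10.5)(-2.5) − (-5.5)(-14.5) = -53.5
E→F: (-5.5)(2) − (10.5)(-2.5) = 15.25
F→A: (10.5)(14.5) − (-3)(2) = 158.25
Σ = 490.25
Signed area = Σ/2 = 245.125 (positive ⇒ counter-clockwise traversal).

245.125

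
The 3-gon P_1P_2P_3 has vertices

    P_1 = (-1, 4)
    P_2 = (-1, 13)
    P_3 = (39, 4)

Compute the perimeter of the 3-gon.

|P_1P_2| = √((0)² + (9)²) = √81 = 9
|P_2P_3| = √((40)² + (-9)²) = √1681 = 41
|P_3P_1| = √((-40)² + (0)²) = √1600 = 40
Perimeter = 9 + 41 + 40 = 90.

90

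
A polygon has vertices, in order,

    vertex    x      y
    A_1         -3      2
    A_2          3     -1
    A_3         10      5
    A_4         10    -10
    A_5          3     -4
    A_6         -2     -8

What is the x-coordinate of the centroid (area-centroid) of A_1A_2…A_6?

Apply the shoelace formula. First the cross-terms c_i = x_i·y_{i+1} − x_{i+1}·y_i:
  -3, 25, -150, -10, -32, -28  ⇒  2A = -198, A = -99.
Then Σ (x_i + x_{i+1})·c_i = -2697, so x̄ = -2697 / (6·(-99)) = 899/198.

899/198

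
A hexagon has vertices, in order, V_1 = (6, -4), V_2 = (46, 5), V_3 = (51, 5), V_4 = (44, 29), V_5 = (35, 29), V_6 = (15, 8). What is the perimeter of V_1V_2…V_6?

124

|V_1V_2| = √((40)² + (9)²) = √1681 = 41
|V_2V_3| = √((5)² + (0)²) = √25 = 5
|V_3V_4| = √((-7)² + (24)²) = √625 = 25
|V_4V_5| = √((-9)² + (0)²) = √81 = 9
|V_5V_6| = √((-20)² + (-21)²) = √841 = 29
|V_6V_1| = √((-9)² + (-12)²) = √225 = 15
Perimeter = 41 + 5 + 25 + 9 + 29 + 15 = 124.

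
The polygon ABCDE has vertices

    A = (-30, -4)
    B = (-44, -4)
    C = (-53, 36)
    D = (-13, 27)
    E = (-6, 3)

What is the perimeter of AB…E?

146

|AB| = √((-14)² + (0)²) = √196 = 14
|BC| = √((-9)² + (40)²) = √1681 = 41
|CD| = √((40)² + (-9)²) = √1681 = 41
|DE| = √((7)² + (-24)²) = √625 = 25
|EA| = √((-24)² + (-7)²) = √625 = 25
Perimeter = 14 + 41 + 41 + 25 + 25 = 146.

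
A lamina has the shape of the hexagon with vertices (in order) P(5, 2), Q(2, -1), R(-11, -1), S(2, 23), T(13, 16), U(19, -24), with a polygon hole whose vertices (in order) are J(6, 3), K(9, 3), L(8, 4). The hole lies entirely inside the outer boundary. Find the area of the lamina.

497.5

Outer boundary:
Apply the shoelace formula: 2A = Σ (x_i·y_{i+1} − x_{i+1}·y_i), indices taken mod 6.
Σ = (-9) + (-13) + (-251) + (-267) + (-616) + (158) = -998
Area = |Σ|/2 = 499.
Hole:
Cross-terms: -9, 12, 0  ⇒  Σ = 3
Area = |Σ|/2 = 1.5.
Net area = 499 − 1.5 = 497.5.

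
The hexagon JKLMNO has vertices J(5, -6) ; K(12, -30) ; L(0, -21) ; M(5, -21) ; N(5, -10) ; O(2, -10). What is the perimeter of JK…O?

64

|JK| = √((7)² + (-24)²) = √625 = 25
|KL| = √((-12)² + (9)²) = √225 = 15
|LM| = √((5)² + (0)²) = √25 = 5
|MN| = √((0)² + (11)²) = √121 = 11
|NO| = √((-3)² + (0)²) = √9 = 3
|OJ| = √((3)² + (4)²) = √25 = 5
Perimeter = 25 + 15 + 5 + 11 + 3 + 5 = 64.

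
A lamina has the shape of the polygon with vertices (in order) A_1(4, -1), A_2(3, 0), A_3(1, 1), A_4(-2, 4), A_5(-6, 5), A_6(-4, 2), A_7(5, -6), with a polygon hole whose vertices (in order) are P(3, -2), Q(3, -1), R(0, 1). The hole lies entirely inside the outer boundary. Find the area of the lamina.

32

Outer boundary:
Apply the shoelace (surveyor's) formula: 2A = Σ (x_i·y_{i+1} − x_{i+1}·y_i), indices taken mod 7.
Cross-terms: 3, 3, 6, 14, 8, 14, 19  ⇒  Σ = 67
Area = |Σ|/2 = 33.5.
Hole:
Σ = (3) + (3) + (-3) = 3
Area = |Σ|/2 = 1.5.
Net area = 33.5 − 1.5 = 32.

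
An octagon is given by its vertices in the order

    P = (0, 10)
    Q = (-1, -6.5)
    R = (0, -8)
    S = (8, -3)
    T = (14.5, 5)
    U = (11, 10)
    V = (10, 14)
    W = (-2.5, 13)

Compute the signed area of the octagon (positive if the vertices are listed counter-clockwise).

Σ = (10) + (8) + (64) + (83.5) + (90) + (54) + (165) + (-25) = 449.5
Signed area = Σ/2 = 224.75 (positive ⇒ counter-clockwise traversal).

224.75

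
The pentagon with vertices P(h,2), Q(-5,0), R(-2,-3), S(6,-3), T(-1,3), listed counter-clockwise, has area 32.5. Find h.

Write out the shoelace sum; only the two edges meeting at P involve h:
2·Area = [((-1)·2 − h·3) + (h·0 − (-5)·2)] + 54
       = -3·h + 62 = 65
⇒ h = -1.

-1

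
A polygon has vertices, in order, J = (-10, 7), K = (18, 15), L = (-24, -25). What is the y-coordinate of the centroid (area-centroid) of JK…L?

-1

Apply the shoelace formula. First the cross-terms c_i = x_i·y_{i+1} − x_{i+1}·y_i:
  -276, -90, -418  ⇒  2A = -784, A = -392.
Then Σ (y_i + y_{i+1})·c_i = 2352, so ȳ = 2352 / (6·(-392)) = -1.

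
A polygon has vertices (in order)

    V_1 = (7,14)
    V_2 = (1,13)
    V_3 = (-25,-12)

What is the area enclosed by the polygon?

V_1→V_2: (7)(13) − (1)(14) = 77
V_2→V_3: (1)(-12) − (-25)(13) = 313
V_3→V_1: (-25)(14) − (7)(-12) = -266
Σ = 124
Area = |Σ|/2 = 62.

62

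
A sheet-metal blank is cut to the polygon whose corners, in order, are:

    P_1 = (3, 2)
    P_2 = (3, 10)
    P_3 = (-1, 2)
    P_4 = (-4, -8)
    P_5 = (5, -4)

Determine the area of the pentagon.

67

Apply Gauss's area formula: 2A = Σ (x_i·y_{i+1} − x_{i+1}·y_i), indices taken mod 5.
Σ = (24) + (16) + (16) + (56) + (22) = 134
Area = |Σ|/2 = 67.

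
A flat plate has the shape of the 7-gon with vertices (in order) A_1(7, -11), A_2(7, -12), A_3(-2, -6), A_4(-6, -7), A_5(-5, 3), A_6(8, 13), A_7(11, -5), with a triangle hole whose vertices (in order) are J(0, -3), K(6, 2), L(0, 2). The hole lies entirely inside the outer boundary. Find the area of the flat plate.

238

Outer boundary:
Apply the surveyor's formula: 2A = Σ (x_i·y_{i+1} − x_{i+1}·y_i), indices taken mod 7.
Σ = (-7) + (-66) + (-22) + (-53) + (-89) + (-183) + (-86) = -506
Area = |Σ|/2 = 253.
Hole:
Apply the surveyor's formula: 2A = Σ (x_i·y_{i+1} − x_{i+1}·y_i), indices taken mod 3.
J→K: (0)(2) − (6)(-3) = 18
K→L: (6)(2) − (0)(2) = 12
L→J: (0)(-3) − (0)(2) = 0
Σ = 30
Area = |Σ|/2 = 15.
Net area = 253 − 15 = 238.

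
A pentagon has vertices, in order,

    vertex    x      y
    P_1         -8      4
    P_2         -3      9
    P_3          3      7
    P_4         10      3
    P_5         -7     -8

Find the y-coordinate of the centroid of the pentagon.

299/192

Apply the shoelace (surveyor's) formula. First the cross-terms c_i = x_i·y_{i+1} − x_{i+1}·y_i:
  -60, -48, -61, -59, -92  ⇒  2A = -320, A = -160.
Then Σ (y_i + y_{i+1})·c_i = -1495, so ȳ = -1495 / (6·(-160)) = 299/192.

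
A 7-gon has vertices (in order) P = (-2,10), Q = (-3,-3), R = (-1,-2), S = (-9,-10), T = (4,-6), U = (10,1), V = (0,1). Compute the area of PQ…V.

100.5

Apply the shoelace formula: 2A = Σ (x_i·y_{i+1} − x_{i+1}·y_i), indices taken mod 7.
Σ = (36) + (3) + (-8) + (94) + (64) + (10) + (2) = 201
Area = |Σ|/2 = 100.5.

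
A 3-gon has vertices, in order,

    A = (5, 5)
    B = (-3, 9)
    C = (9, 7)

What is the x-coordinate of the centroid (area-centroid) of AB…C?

Apply the surveyor's formula. First the cross-terms c_i = x_i·y_{i+1} − x_{i+1}·y_i:
  60, -102, 10  ⇒  2A = -32, A = -16.
Then Σ (x_i + x_{i+1})·c_i = -352, so x̄ = -352 / (6·(-16)) = 11/3.

11/3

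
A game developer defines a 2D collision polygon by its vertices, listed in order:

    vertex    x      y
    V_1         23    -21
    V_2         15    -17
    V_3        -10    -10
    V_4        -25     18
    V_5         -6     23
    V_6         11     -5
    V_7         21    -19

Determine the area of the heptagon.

812

Apply Gauss's area formula: 2A = Σ (x_i·y_{i+1} − x_{i+1}·y_i), indices taken mod 7.
Σ = (-76) + (-320) + (-430) + (-467) + (-223) + (-104) + (-4) = -1624
Area = |Σ|/2 = 812.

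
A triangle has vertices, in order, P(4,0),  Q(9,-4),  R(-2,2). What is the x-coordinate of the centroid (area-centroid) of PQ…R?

Apply the shoelace formula. First the cross-terms c_i = x_i·y_{i+1} − x_{i+1}·y_i:
  -16, 10, -8  ⇒  2A = -14, A = -7.
Then Σ (x_i + x_{i+1})·c_i = -154, so x̄ = -154 / (6·(-7)) = 11/3.

11/3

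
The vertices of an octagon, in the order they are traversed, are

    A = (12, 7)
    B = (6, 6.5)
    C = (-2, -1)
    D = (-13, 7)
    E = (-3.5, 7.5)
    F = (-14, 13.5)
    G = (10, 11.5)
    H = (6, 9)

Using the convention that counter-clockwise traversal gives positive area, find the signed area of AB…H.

-170.125

Σ = (36) + (7) + (-27) + (-73) + (57.75) + (-296) + (21) + (-66) = -340.25
Signed area = Σ/2 = -170.125 (negative ⇒ clockwise traversal).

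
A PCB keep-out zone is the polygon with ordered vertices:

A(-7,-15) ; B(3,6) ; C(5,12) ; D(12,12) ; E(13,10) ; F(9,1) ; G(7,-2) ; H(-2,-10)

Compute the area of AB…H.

Apply the shoelace formula: 2A = Σ (x_i·y_{i+1} − x_{i+1}·y_i), indices taken mod 8.
Σ = (3) + (6) + (-84) + (-36) + (-77) + (-25) + (-74) + (-40) = -327
Area = |Σ|/2 = 163.5.

163.5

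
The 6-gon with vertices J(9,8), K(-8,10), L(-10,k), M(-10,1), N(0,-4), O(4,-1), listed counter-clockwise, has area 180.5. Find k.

10

Write out the shoelace sum; only the two edges meeting at L involve k:
2·Area = [((-8)·k − (-10)·10) + ((-10)·1 − (-10)·k)] + 251
       = 2·k + 341 = 361
⇒ k = 10.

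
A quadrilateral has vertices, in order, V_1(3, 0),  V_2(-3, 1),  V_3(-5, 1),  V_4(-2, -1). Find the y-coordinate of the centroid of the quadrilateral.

4/45

Apply the shoelace formula. First the cross-terms c_i = x_i·y_{i+1} − x_{i+1}·y_i:
  3, 2, 7, 3  ⇒  2A = 15, A = 7.5.
Then Σ (y_i + y_{i+1})·c_i = 4, so ȳ = 4 / (6·7.5) = 4/45.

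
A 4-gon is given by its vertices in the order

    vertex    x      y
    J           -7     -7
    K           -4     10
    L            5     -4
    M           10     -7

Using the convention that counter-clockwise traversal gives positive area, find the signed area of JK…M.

Cross-terms: -98, -34, 5, -119  ⇒  Σ = -246
Signed area = Σ/2 = -123 (negative ⇒ clockwise traversal).

-123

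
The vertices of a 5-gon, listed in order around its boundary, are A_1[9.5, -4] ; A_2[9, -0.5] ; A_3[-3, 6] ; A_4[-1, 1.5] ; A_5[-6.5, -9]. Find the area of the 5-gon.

107.75

Apply the shoelace formula: 2A = Σ (x_i·y_{i+1} − x_{i+1}·y_i), indices taken mod 5.
A_1→A_2: (9.5)(-0.5) − (9)(-4) = 31.25
A_2→A_3: (9)(6) − (-3)(-0.5) = 52.5
A_3→A_4: (-3)(1.5) − (-1)(6) = 1.5
A_4→A_5: (-1)(-9) − (-6.5)(1.5) = 18.75
A_5→A_1: (-6.5)(-4) − (9.5)(-9) = 111.5
Σ = 215.5
Area = |Σ|/2 = 107.75.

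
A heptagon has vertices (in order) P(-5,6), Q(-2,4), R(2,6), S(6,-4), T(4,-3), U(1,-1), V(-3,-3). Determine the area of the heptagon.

57

Apply Gauss's area formula: 2A = Σ (x_i·y_{i+1} − x_{i+1}·y_i), indices taken mod 7.
Σ = (-8) + (-20) + (-44) + (-2) + (-1) + (-6) + (-33) = -114
Area = |Σ|/2 = 57.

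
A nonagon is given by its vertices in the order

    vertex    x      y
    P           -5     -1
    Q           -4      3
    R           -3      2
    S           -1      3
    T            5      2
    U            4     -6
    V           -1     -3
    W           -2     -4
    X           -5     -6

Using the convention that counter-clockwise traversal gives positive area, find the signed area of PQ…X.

-66.5

Apply Gauss's area formula: 2A = Σ (x_i·y_{i+1} − x_{i+1}·y_i), indices taken mod 9.
Σ = (-19) + (1) + (-7) + (-17) + (-38) + (-18) + (-2) + (-8) + (-25) = -133
Signed area = Σ/2 = -66.5 (negative ⇒ clockwise traversal).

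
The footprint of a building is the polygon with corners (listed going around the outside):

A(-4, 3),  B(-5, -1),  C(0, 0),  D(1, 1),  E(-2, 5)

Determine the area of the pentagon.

Σ = (19) + (0) + (0) + (7) + (14) = 40
Area = |Σ|/2 = 20.

20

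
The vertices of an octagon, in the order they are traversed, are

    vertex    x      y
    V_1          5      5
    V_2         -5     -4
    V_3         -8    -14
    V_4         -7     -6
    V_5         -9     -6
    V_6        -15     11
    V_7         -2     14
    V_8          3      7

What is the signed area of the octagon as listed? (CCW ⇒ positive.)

Apply the surveyor's formula: 2A = Σ (x_i·y_{i+1} − x_{i+1}·y_i), indices taken mod 8.
V_1→V_2: (5)(-4) − (-5)(5) = 5
V_2→V_3: (-5)(-14) − (-8)(-4) = 38
V_3→V_4: (-8)(-6) − (-7)(-14) = -50
V_4→V_5: (-7)(-6) − (-9)(-6) = -12
V_5→V_6: (-9)(11) − (-15)(-6) = -189
V_6→V_7: (-15)(14) − (-2)(11) = -188
V_7→V_8: (-2)(7) − (3)(14) = -56
V_8→V_1: (3)(5) − (5)(7) = -20
Σ = -472
Signed area = Σ/2 = -236 (negative ⇒ clockwise traversal).

-236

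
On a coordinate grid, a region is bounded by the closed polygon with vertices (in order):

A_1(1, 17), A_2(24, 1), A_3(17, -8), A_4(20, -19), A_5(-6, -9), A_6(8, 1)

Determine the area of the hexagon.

436

Apply the surveyor's formula: 2A = Σ (x_i·y_{i+1} − x_{i+1}·y_i), indices taken mod 6.
Σ = (-407) + (-209) + (-163) + (-294) + (66) + (135) = -872
Area = |Σ|/2 = 436.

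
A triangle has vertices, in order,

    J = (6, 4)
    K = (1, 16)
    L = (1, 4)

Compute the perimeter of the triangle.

|JK| = √((-5)² + (12)²) = √169 = 13
|KL| = √((0)² + (-12)²) = √144 = 12
|LJ| = √((5)² + (0)²) = √25 = 5
Perimeter = 13 + 12 + 5 = 30.

30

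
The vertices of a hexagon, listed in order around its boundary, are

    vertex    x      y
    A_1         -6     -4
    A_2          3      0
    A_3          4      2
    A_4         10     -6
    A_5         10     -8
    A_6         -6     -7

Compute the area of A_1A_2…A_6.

91

Σ = (12) + (6) + (-44) + (-20) + (-118) + (-18) = -182
Area = |Σ|/2 = 91.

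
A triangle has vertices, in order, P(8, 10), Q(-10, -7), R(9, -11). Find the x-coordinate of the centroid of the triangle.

7/3

Apply the shoelace formula. First the cross-terms c_i = x_i·y_{i+1} − x_{i+1}·y_i:
  44, 173, 178  ⇒  2A = 395, A = 197.5.
Then Σ (x_i + x_{i+1})·c_i = 2765, so x̄ = 2765 / (6·197.5) = 7/3.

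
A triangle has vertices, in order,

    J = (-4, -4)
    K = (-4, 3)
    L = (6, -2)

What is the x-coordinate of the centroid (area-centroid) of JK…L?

Apply the surveyor's formula. First the cross-terms c_i = x_i·y_{i+1} − x_{i+1}·y_i:
  -28, -10, -32  ⇒  2A = -70, A = -35.
Then Σ (x_i + x_{i+1})·c_i = 140, so x̄ = 140 / (6·(-35)) = -2/3.

-2/3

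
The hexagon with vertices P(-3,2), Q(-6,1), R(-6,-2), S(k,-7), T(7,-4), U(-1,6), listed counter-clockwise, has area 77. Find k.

9

The doubled signed area Σ (x_i y_{i+1} − x_{i+1} y_i) is linear in k.
With k=0 it equals 172; the coefficient of k is -2 (from the two edges through S).
So -2·k + 172 = 2·77 = 154 ⇒ k = 9.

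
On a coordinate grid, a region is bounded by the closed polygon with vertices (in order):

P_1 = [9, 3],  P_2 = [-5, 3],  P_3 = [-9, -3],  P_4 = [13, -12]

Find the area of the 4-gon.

Apply Gauss's area formula: 2A = Σ (x_i·y_{i+1} − x_{i+1}·y_i), indices taken mod 4.
Σ = (42) + (42) + (147) + (147) = 378
Area = |Σ|/2 = 189.

189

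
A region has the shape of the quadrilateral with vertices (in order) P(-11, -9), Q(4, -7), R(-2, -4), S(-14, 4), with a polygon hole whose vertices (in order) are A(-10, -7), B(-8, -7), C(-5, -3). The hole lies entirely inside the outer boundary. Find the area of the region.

Outer boundary:
Apply the shoelace (surveyor's) formula: 2A = Σ (x_i·y_{i+1} − x_{i+1}·y_i), indices taken mod 4.
P→Q: (-11)(-7) − (4)(-9) = 113
Q→R: (4)(-4) − (-2)(-7) = -30
R→S: (-2)(4) − (-14)(-4) = -64
S→P: (-14)(-9) − (-11)(4) = 170
Σ = 189
Area = |Σ|/2 = 94.5.
Hole:
Apply the shoelace formula: 2A = Σ (x_i·y_{i+1} − x_{i+1}·y_i), indices taken mod 3.
Cross-terms: 14, -11, 5  ⇒  Σ = 8
Area = |Σ|/2 = 4.
Net area = 94.5 − 4 = 90.5.

90.5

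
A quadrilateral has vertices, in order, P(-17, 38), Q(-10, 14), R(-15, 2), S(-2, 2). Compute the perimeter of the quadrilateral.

|PQ| = √((7)² + (-24)²) = √625 = 25
|QR| = √((-5)² + (-12)²) = √169 = 13
|RS| = √((13)² + (0)²) = √169 = 13
|SP| = √((-15)² + (36)²) = √1521 = 39
Perimeter = 25 + 13 + 13 + 39 = 90.

90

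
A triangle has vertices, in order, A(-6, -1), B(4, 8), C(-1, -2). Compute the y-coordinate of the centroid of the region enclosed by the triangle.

5/3

Apply the shoelace (surveyor's) formula. First the cross-terms c_i = x_i·y_{i+1} − x_{i+1}·y_i:
  -44, 0, -11  ⇒  2A = -55, A = -27.5.
Then Σ (y_i + y_{i+1})·c_i = -275, so ȳ = -275 / (6·(-27.5)) = 5/3.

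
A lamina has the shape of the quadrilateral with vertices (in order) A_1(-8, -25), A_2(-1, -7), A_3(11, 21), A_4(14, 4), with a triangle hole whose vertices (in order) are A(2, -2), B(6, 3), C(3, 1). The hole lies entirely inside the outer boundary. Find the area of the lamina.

237

Outer boundary:
Apply the shoelace (surveyor's) formula: 2A = Σ (x_i·y_{i+1} − x_{i+1}·y_i), indices taken mod 4.
Σ = (31) + (56) + (-250) + (-318) = -481
Area = |Σ|/2 = 240.5.
Hole:
Apply the shoelace formula: 2A = Σ (x_i·y_{i+1} − x_{i+1}·y_i), indices taken mod 3.
A→B: (2)(3) − (6)(-2) = 18
B→C: (6)(1) − (3)(3) = -3
C→A: (3)(-2) − (2)(1) = -8
Σ = 7
Area = |Σ|/2 = 3.5.
Net area = 240.5 − 3.5 = 237.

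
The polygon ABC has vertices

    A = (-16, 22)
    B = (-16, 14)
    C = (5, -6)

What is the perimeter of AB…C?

72

|AB| = √((0)² + (-8)²) = √64 = 8
|BC| = √((21)² + (-20)²) = √841 = 29
|CA| = √((-21)² + (28)²) = √1225 = 35
Perimeter = 8 + 29 + 35 = 72.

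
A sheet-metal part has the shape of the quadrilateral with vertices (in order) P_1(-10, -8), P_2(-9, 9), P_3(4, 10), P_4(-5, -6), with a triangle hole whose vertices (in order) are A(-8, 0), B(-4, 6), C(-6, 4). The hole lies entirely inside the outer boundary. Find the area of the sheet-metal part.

Outer boundary:
Apply the shoelace formula: 2A = Σ (x_i·y_{i+1} − x_{i+1}·y_i), indices taken mod 4.
Cross-terms: -162, -126, 26, -20  ⇒  Σ = -282
Area = |Σ|/2 = 141.
Hole:
Apply the shoelace formula: 2A = Σ (x_i·y_{i+1} − x_{i+1}·y_i), indices taken mod 3.
A→B: (-8)(6) − (-4)(0) = -48
B→C: (-4)(4) − (-6)(6) = 20
C→A: (-6)(0) − (-8)(4) = 32
Σ = 4
Area = |Σ|/2 = 2.
Net area = 141 − 2 = 139.

139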